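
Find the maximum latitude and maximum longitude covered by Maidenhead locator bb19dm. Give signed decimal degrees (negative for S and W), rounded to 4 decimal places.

-70.4583, -157.6667

Field B=1, B=1: +1·20° lon, +1·10° lat → SW at lon -160°, lat -80°.
Square 1, 9: +1·2° lon, +9·1° lat → SW at lon -158°, lat -71°.
Subsquare d=3, m=12: +3·0.0833333° lon, +12·0.0416667° lat → SW at lon -157.75°, lat -70.5°.
Cell spans 0.0833333° lon × 0.0416667° lat. NE corner is SW corner plus one full cell.
latitude -70.4583, longitude -157.6667.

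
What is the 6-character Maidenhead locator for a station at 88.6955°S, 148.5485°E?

Offset from 180°W / 90°S: lon 328.5485°, lat 1.3045°.
Field (20°×10°, letters A–R): 328.5485/20 → 16 → Q, 1.3045/10 → 0 → A; chars QA.
Square (2°×1°, digits 0–9): 8.5485/2 → 4, 1.3045/1 → 1; chars 41.
Subsquare (5′×2.5′, letters a–x): 0.5485/0.0833333 → 6 → g, 0.3045/0.0416667 → 7 → h; chars gh.

QA41gh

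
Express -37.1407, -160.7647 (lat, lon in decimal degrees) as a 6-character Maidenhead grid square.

AF92ou

Offset from 180°W / 90°S: lon 19.2353°, lat 52.8593°.
Field: lon ⌊19.2353/20⌋ = 0 → A; lat ⌊52.8593/10⌋ = 5 → F.
Square: lon ⌊19.2353/2⌋ = 9; lat ⌊2.8593/1⌋ = 2.
Subsquare: lon ⌊1.2353/0.0833333⌋ = 14 → o; lat ⌊0.8593/0.0416667⌋ = 20 → u.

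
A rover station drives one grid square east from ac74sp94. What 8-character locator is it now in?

Longitude extended square 9; +1 → 10, wraps to 0, carry into subsquare.
Longitude subsquare s = 18; +1 → 19 = t.
The latitude characters are unchanged.

AC74tp04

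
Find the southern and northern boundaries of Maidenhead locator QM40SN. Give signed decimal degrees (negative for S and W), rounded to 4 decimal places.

30.5417, 30.5833

Field Q=16, M=12: +16·20° lon, +12·10° lat → SW at lon 140°, lat 30°.
Square 4, 0: +4·2° lon, +0·1° lat → SW at lon 148°, lat 30°.
Subsquare s=18, n=13: +18·0.0833333° lon, +13·0.0416667° lat → SW at lon 149.5°, lat 30.5417°.
Cell spans 0.0833333° lon × 0.0416667° lat.
south 30.5417, north 30.5833.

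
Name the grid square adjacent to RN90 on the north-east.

AN01

Longitude square 9; +1 → 10, wraps to 0, carry into field.
Longitude field R = 17; +1 → 18, wraps to 0 = A, wrapping around the antimeridian.
Latitude square 0; +1 → 1.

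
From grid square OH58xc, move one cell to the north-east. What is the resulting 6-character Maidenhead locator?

OH68ad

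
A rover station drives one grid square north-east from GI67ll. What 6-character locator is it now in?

GI67mm

Longitude subsquare l = 11; +1 → 12 = m.
Latitude subsquare l = 11; +1 → 12 = m.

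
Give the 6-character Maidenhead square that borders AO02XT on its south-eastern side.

AO12as

Longitude subsquare x = 23; +1 → 24, wraps to 0 = a, carry into square.
Longitude square 0; +1 → 1.
Latitude subsquare t = 19; −1 → 18 = s.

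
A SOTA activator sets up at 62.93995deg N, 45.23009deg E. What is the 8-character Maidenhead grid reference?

LP22ow75

Add 180° to longitude and 90° to latitude: 225.23009, 152.93995.
Field: 225.23009/20 → 11 → L, 152.93995/10 → 15 → P; chars LP.
Square: 5.23009/2 → 2, 2.93995/1 → 2; chars 22.
Subsquare: 1.23009/0.0833333 → 14 → o, 0.93995/0.0416667 → 22 → w; chars ow.
Extended square: 0.06342/0.00833333 → 7, 0.02328/0.00416667 → 5; chars 75.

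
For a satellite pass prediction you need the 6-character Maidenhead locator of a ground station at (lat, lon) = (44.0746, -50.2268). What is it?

GN44vb

Offset from 180°W / 90°S: lon 129.7732°, lat 134.0746°.
Field (20°×10°, letters A–R): 129.7732/20 → 6 → G, 134.0746/10 → 13 → N; chars GN.
Square (2°×1°, digits 0–9): 9.7732/2 → 4, 4.0746/1 → 4; chars 44.
Subsquare (5′×2.5′, letters a–x): 1.7732/0.0833333 → 21 → v, 0.0746/0.0416667 → 1 → b; chars vb.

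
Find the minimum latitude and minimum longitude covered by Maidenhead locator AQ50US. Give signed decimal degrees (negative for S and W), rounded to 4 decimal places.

70.7500, -168.3333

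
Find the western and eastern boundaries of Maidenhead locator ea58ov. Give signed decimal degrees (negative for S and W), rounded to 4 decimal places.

Field E=4, A=0: +4·20° lon, +0·10° lat → SW at lon -100°, lat -90°.
Square 5, 8: +5·2° lon, +8·1° lat → SW at lon -90°, lat -82°.
Subsquare o=14, v=21: +14·0.0833333° lon, +21·0.0416667° lat → SW at lon -88.8333°, lat -81.125°.
Cell spans 0.0833333° lon × 0.0416667° lat.
west -88.8333, east -88.7500.

-88.8333, -88.7500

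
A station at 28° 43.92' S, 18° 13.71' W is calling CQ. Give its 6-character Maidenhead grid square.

IG01vg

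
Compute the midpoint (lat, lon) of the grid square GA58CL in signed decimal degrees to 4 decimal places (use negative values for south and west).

Field G=6, A=0: +6·20° lon, +0·10° lat → SW at lon -60°, lat -90°.
Square 5, 8: +5·2° lon, +8·1° lat → SW at lon -50°, lat -82°.
Subsquare c=2, l=11: +2·0.0833333° lon, +11·0.0416667° lat → SW at lon -49.8333°, lat -81.5417°.
Cell spans 0.0833333° lon × 0.0416667° lat. Centre is SW corner plus half of each.
latitude -81.5208, longitude -49.7917.

-81.5208, -49.7917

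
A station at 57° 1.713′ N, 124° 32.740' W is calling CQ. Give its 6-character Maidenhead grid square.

CO77ra

Offset from 180°W / 90°S: lon 55.4543°, lat 147.0285°.
Field: 55.4543/20 → 2 → C, 147.0285/10 → 14 → O; chars CO.
Square: 15.4543/2 → 7, 7.0285/1 → 7; chars 77.
Subsquare: 1.4543/0.0833333 → 17 → r, 0.0285/0.0416667 → 0 → a; chars ra.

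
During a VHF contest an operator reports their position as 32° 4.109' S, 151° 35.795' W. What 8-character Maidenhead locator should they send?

Add 180° to longitude and 90° to latitude: 28.40342, 57.93152.
Field: 28.40342/20 → 1 → B, 57.93152/10 → 5 → F; chars BF.
Square: 8.40342/2 → 4, 7.93152/1 → 7; chars 47.
Subsquare: 0.40342/0.0833333 → 4 → e, 0.93152/0.0416667 → 22 → w; chars ew.
Extended square: 0.07008/0.00833333 → 8, 0.01485/0.00416667 → 3; chars 83.

BF47ew83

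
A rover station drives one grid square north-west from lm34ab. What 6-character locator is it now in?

LM24xc

Longitude subsquare a = 0; −1 → -1, wraps to 23 = x, carry into square.
Longitude square 3; −1 → 2.
Latitude subsquare b = 1; +1 → 2 = c.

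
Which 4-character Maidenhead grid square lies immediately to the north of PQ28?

PQ29

Latitude square 8; +1 → 9.
The longitude characters are unchanged.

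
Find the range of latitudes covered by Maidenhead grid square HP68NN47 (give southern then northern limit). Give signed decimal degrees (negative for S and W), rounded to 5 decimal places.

Field H=7, P=15: +7·20° lon, +15·10° lat → SW at lon -40°, lat 60°.
Square 6, 8: +6·2° lon, +8·1° lat → SW at lon -28°, lat 68°.
Subsquare n=13, n=13: +13·0.0833333° lon, +13·0.0416667° lat → SW at lon -26.9167°, lat 68.5417°.
Extended square 4, 7: +4·0.00833333° lon, +7·0.00416667° lat → SW at lon -26.8833°, lat 68.5708°.
Cell spans 0.00833333° lon × 0.00416667° lat.
south 68.57083, north 68.57500.

68.57083, 68.57500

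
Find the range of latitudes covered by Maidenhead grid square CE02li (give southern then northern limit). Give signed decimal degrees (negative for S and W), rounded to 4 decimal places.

-47.6667, -47.6250

Field C=2, E=4: +2·20° lon, +4·10° lat → SW at lon -140°, lat -50°.
Square 0, 2: +0·2° lon, +2·1° lat → SW at lon -140°, lat -48°.
Subsquare l=11, i=8: +11·0.0833333° lon, +8·0.0416667° lat → SW at lon -139.083°, lat -47.6667°.
Cell spans 0.0833333° lon × 0.0416667° lat.
south -47.6667, north -47.6250.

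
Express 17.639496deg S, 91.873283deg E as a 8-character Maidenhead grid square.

Offset from 180°W / 90°S: lon 271.87328°, lat 72.36050°.
Field: 271.87328/20 → 13 → N, 72.36050/10 → 7 → H; chars NH.
Square: 11.87328/2 → 5, 2.36050/1 → 2; chars 52.
Subsquare: 1.87328/0.0833333 → 22 → w, 0.36050/0.0416667 → 8 → i; chars wi.
Extended square: 0.03995/0.00833333 → 4, 0.02717/0.00416667 → 6; chars 46.

NH52wi46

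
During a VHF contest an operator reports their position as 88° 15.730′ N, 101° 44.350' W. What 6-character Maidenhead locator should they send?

DR98dg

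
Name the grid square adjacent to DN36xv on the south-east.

DN46au

Longitude subsquare x = 23; +1 → 24, wraps to 0 = a, carry into square.
Longitude square 3; +1 → 4.
Latitude subsquare v = 21; −1 → 20 = u.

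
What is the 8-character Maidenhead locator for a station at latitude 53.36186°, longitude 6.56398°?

JO33gi76

Offset from 180°W / 90°S: lon 186.56398°, lat 143.36186°.
Field (20°×10°, letters A–R): lon ⌊186.56398/20⌋ = 9 → J; lat ⌊143.36186/10⌋ = 14 → O.
Square (2°×1°, digits 0–9): lon ⌊6.56398/2⌋ = 3; lat ⌊3.36186/1⌋ = 3.
Subsquare (5′×2.5′, letters a–x): lon ⌊0.56398/0.0833333⌋ = 6 → g; lat ⌊0.36186/0.0416667⌋ = 8 → i.
Extended square (30″×15″, digits 0–9): lon ⌊0.06398/0.00833333⌋ = 7; lat ⌊0.02853/0.00416667⌋ = 6.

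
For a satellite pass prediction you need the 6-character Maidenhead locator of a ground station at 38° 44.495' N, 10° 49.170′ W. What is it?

IM48or

Offset from 180°W / 90°S: lon 169.1805°, lat 128.7416°.
Field: 169.1805/20 → 8 → I, 128.7416/10 → 12 → M; chars IM.
Square: 9.1805/2 → 4, 8.7416/1 → 8; chars 48.
Subsquare: 1.1805/0.0833333 → 14 → o, 0.7416/0.0416667 → 17 → r; chars or.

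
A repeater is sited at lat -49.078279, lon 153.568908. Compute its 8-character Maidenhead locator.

QE60sw81

Shift to the Maidenhead origin (180°W, 90°S): lon 333.56891, lat 40.92172.
Field: lon ⌊333.56891/20⌋ = 16 → Q; lat ⌊40.92172/10⌋ = 4 → E.
Square: lon ⌊13.56891/2⌋ = 6; lat ⌊0.92172/1⌋ = 0.
Subsquare: lon ⌊1.56891/0.0833333⌋ = 18 → s; lat ⌊0.92172/0.0416667⌋ = 22 → w.
Extended square: lon ⌊0.06891/0.00833333⌋ = 8; lat ⌊0.00505/0.00416667⌋ = 1.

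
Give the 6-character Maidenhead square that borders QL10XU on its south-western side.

QL10wt

Longitude subsquare x = 23; −1 → 22 = w.
Latitude subsquare u = 20; −1 → 19 = t.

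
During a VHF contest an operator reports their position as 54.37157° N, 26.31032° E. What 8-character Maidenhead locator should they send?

KO34di79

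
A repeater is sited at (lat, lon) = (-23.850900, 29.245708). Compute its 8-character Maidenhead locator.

KG46od95

Shift to the Maidenhead origin (180°W, 90°S): lon 209.24571, lat 66.14910.
Field: 209.24571/20 → 10 → K, 66.14910/10 → 6 → G; chars KG.
Square: 9.24571/2 → 4, 6.14910/1 → 6; chars 46.
Subsquare: 1.24571/0.0833333 → 14 → o, 0.14910/0.0416667 → 3 → d; chars od.
Extended square: 0.07904/0.00833333 → 9, 0.02410/0.00416667 → 5; chars 95.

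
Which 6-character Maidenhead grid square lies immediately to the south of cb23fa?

Latitude subsquare a = 0; −1 → -1, wraps to 23 = x, carry into square.
Latitude square 3; −1 → 2.
The longitude characters are unchanged.

CB22fx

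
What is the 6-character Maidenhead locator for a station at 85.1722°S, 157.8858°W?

Offset from 180°W / 90°S: lon 22.1142°, lat 4.8278°.
Field: 22.1142/20 → 1 → B, 4.8278/10 → 0 → A; chars BA.
Square: 2.1142/2 → 1, 4.8278/1 → 4; chars 14.
Subsquare: 0.1142/0.0833333 → 1 → b, 0.8278/0.0416667 → 19 → t; chars bt.

BA14bt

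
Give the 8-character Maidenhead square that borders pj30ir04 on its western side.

PJ30hr94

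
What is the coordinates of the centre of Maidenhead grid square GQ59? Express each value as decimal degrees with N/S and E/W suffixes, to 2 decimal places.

Field G=6, Q=16: +6·20° lon, +16·10° lat → SW at lon -60°, lat 70°.
Square 5, 9: +5·2° lon, +9·1° lat → SW at lon -50°, lat 79°.
Cell spans 2° lon × 1° lat. Centre is SW corner plus half of each.
latitude 79.50° N, longitude 49.00° W.

79.50° N, 49.00° W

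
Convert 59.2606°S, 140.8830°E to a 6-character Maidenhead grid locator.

Offset from 180°W / 90°S: lon 320.8830°, lat 30.7394°.
Field (20°×10°, letters A–R): 320.8830/20 → 16 → Q, 30.7394/10 → 3 → D; chars QD.
Square (2°×1°, digits 0–9): 0.8830/2 → 0, 0.7394/1 → 0; chars 00.
Subsquare (5′×2.5′, letters a–x): 0.8830/0.0833333 → 10 → k, 0.7394/0.0416667 → 17 → r; chars kr.

QD00kr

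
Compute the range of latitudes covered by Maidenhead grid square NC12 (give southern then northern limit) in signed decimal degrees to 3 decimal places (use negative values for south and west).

-68.000, -67.000

Field N=13, C=2: +13·20° lon, +2·10° lat → SW at lon 80°, lat -70°.
Square 1, 2: +1·2° lon, +2·1° lat → SW at lon 82°, lat -68°.
Cell spans 2° lon × 1° lat.
south -68.000, north -67.000.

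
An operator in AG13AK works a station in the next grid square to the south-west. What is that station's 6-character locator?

AG03xj

Longitude subsquare a = 0; −1 → -1, wraps to 23 = x, carry into square.
Longitude square 1; −1 → 0.
Latitude subsquare k = 10; −1 → 9 = j.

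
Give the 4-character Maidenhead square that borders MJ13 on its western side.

MJ03

Longitude square 1; −1 → 0.
The latitude characters are unchanged.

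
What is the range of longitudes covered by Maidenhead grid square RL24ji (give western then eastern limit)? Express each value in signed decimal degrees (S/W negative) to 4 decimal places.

164.7500, 164.8333

Field R=17, L=11: +17·20° lon, +11·10° lat → SW at lon 160°, lat 20°.
Square 2, 4: +2·2° lon, +4·1° lat → SW at lon 164°, lat 24°.
Subsquare j=9, i=8: +9·0.0833333° lon, +8·0.0416667° lat → SW at lon 164.75°, lat 24.3333°.
Cell spans 0.0833333° lon × 0.0416667° lat.
west 164.7500, east 164.8333.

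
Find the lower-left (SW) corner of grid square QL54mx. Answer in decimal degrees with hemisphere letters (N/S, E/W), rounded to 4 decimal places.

24.9583° N, 151.0000° E

Field Q=16, L=11: +16·20° lon, +11·10° lat → SW at lon 140°, lat 20°.
Square 5, 4: +5·2° lon, +4·1° lat → SW at lon 150°, lat 24°.
Subsquare m=12, x=23: +12·0.0833333° lon, +23·0.0416667° lat → SW at lon 151°, lat 24.9583°.
latitude 24.9583° N, longitude 151.0000° E.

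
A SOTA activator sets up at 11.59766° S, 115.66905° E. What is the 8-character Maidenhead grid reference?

Offset from 180°W / 90°S: lon 295.66905°, lat 78.40234°.
Field: 295.66905/20 → 14 → O, 78.40234/10 → 7 → H; chars OH.
Square: 15.66905/2 → 7, 8.40234/1 → 8; chars 78.
Subsquare: 1.66905/0.0833333 → 20 → u, 0.40234/0.0416667 → 9 → j; chars uj.
Extended square: 0.00238/0.00833333 → 0, 0.02734/0.00416667 → 6; chars 06.

OH78uj06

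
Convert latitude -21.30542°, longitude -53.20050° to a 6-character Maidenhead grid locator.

Offset from 180°W / 90°S: lon 126.7995°, lat 68.6946°.
Field (20°×10°, letters A–R): 126.7995/20 → 6 → G, 68.6946/10 → 6 → G; chars GG.
Square (2°×1°, digits 0–9): 6.7995/2 → 3, 8.6946/1 → 8; chars 38.
Subsquare (5′×2.5′, letters a–x): 0.7995/0.0833333 → 9 → j, 0.6946/0.0416667 → 16 → q; chars jq.

GG38jq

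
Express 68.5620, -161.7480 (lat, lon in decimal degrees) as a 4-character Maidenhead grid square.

Add 180° to longitude and 90° to latitude: 18.25, 158.56.
Field: lon ⌊18.25/20⌋ = 0 → A; lat ⌊158.56/10⌋ = 15 → P.
Square: lon ⌊18.25/2⌋ = 9; lat ⌊8.56/1⌋ = 8.

AP98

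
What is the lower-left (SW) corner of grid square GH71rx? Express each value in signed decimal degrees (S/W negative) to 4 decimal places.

Field G=6, H=7: +6·20° lon, +7·10° lat → SW at lon -60°, lat -20°.
Square 7, 1: +7·2° lon, +1·1° lat → SW at lon -46°, lat -19°.
Subsquare r=17, x=23: +17·0.0833333° lon, +23·0.0416667° lat → SW at lon -44.5833°, lat -18.0417°.
latitude -18.0417, longitude -44.5833.

-18.0417, -44.5833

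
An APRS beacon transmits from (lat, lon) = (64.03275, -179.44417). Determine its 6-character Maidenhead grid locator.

Shift to the Maidenhead origin (180°W, 90°S): lon 0.5558, lat 154.0327.
Field: 0.5558/20 → 0 → A, 154.0327/10 → 15 → P; chars AP.
Square: 0.5558/2 → 0, 4.0327/1 → 4; chars 04.
Subsquare: 0.5558/0.0833333 → 6 → g, 0.0327/0.0416667 → 0 → a; chars ga.

AP04ga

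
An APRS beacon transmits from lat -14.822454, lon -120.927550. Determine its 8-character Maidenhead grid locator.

Shift to the Maidenhead origin (180°W, 90°S): lon 59.07245, lat 75.17755.
Field (20°×10°, letters A–R): 59.07245/20 → 2 → C, 75.17755/10 → 7 → H; chars CH.
Square (2°×1°, digits 0–9): 19.07245/2 → 9, 5.17755/1 → 5; chars 95.
Subsquare (5′×2.5′, letters a–x): 1.07245/0.0833333 → 12 → m, 0.17755/0.0416667 → 4 → e; chars me.
Extended square (30″×15″, digits 0–9): 0.07245/0.00833333 → 8, 0.01088/0.00416667 → 2; chars 82.

CH95me82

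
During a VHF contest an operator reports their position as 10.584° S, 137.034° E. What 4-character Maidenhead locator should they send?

PH89

Shift to the Maidenhead origin (180°W, 90°S): lon 317.03, lat 79.42.
Field: lon ⌊317.03/20⌋ = 15 → P; lat ⌊79.42/10⌋ = 7 → H.
Square: lon ⌊17.03/2⌋ = 8; lat ⌊9.42/1⌋ = 9.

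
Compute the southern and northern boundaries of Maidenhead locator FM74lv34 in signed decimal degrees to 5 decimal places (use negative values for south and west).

34.89167, 34.89583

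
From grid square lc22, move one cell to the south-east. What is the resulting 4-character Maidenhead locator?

LC31

Longitude square 2; +1 → 3.
Latitude square 2; −1 → 1.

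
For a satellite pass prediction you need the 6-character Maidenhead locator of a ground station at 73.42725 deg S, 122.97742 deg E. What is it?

PB16ln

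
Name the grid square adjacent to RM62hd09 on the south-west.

Longitude extended square 0; −1 → -1, wraps to 9, carry into subsquare.
Longitude subsquare h = 7; −1 → 6 = g.
Latitude extended square 9; −1 → 8.

RM62gd98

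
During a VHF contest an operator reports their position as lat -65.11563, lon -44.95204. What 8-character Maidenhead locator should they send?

Shift to the Maidenhead origin (180°W, 90°S): lon 135.04796, lat 24.88437.
Field: 135.04796/20 → 6 → G, 24.88437/10 → 2 → C; chars GC.
Square: 15.04796/2 → 7, 4.88437/1 → 4; chars 74.
Subsquare: 1.04796/0.0833333 → 12 → m, 0.88437/0.0416667 → 21 → v; chars mv.
Extended square: 0.04796/0.00833333 → 5, 0.00937/0.00416667 → 2; chars 52.

GC74mv52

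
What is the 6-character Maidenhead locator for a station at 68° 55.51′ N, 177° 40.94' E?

RP88uw

Add 180° to longitude and 90° to latitude: 357.6823, 158.9252.
Field: 357.6823/20 → 17 → R, 158.9252/10 → 15 → P; chars RP.
Square: 17.6823/2 → 8, 8.9252/1 → 8; chars 88.
Subsquare: 1.6823/0.0833333 → 20 → u, 0.9252/0.0416667 → 22 → w; chars uw.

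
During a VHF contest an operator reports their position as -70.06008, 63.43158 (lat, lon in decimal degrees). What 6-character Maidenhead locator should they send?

Shift to the Maidenhead origin (180°W, 90°S): lon 243.4316, lat 19.9399.
Field: 243.4316/20 → 12 → M, 19.9399/10 → 1 → B; chars MB.
Square: 3.4316/2 → 1, 9.9399/1 → 9; chars 19.
Subsquare: 1.4316/0.0833333 → 17 → r, 0.9399/0.0416667 → 22 → w; chars rw.

MB19rw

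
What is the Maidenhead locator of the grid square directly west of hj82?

HJ72

Longitude square 8; −1 → 7.
The latitude characters are unchanged.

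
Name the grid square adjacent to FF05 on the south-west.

Longitude square 0; −1 → -1, wraps to 9, carry into field.
Longitude field F = 5; −1 → 4 = E.
Latitude square 5; −1 → 4.

EF94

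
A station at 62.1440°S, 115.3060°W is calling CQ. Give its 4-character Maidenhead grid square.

DC27

Offset from 180°W / 90°S: lon 64.69°, lat 27.86°.
Field (20°×10°, letters A–R): lon ⌊64.69/20⌋ = 3 → D; lat ⌊27.86/10⌋ = 2 → C.
Square (2°×1°, digits 0–9): lon ⌊4.69/2⌋ = 2; lat ⌊7.86/1⌋ = 7.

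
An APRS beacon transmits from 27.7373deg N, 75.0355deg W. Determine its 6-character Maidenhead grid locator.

FL27lr

Add 180° to longitude and 90° to latitude: 104.9645, 117.7373.
Field: 104.9645/20 → 5 → F, 117.7373/10 → 11 → L; chars FL.
Square: 4.9645/2 → 2, 7.7373/1 → 7; chars 27.
Subsquare: 0.9645/0.0833333 → 11 → l, 0.7373/0.0416667 → 17 → r; chars lr.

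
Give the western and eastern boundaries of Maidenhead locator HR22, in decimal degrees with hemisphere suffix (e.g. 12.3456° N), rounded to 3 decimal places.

36.000° W, 34.000° W

Field H=7, R=17: +7·20° lon, +17·10° lat → SW at lon -40°, lat 80°.
Square 2, 2: +2·2° lon, +2·1° lat → SW at lon -36°, lat 82°.
Cell spans 2° lon × 1° lat.
west 36.000° W, east 34.000° W.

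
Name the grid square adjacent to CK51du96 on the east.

CK51eu06

Longitude extended square 9; +1 → 10, wraps to 0, carry into subsquare.
Longitude subsquare d = 3; +1 → 4 = e.
The latitude characters are unchanged.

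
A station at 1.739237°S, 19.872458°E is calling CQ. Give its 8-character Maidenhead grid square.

Offset from 180°W / 90°S: lon 199.87246°, lat 88.26076°.
Field: 199.87246/20 → 9 → J, 88.26076/10 → 8 → I; chars JI.
Square: 19.87246/2 → 9, 8.26076/1 → 8; chars 98.
Subsquare: 1.87246/0.0833333 → 22 → w, 0.26076/0.0416667 → 6 → g; chars wg.
Extended square: 0.03912/0.00833333 → 4, 0.01076/0.00416667 → 2; chars 42.

JI98wg42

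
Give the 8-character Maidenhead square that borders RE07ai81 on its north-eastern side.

Longitude extended square 8; +1 → 9.
Latitude extended square 1; +1 → 2.

RE07ai92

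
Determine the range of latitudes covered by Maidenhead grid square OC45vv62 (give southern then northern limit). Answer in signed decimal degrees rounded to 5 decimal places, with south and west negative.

-64.11667, -64.11250

Field O=14, C=2: +14·20° lon, +2·10° lat → SW at lon 100°, lat -70°.
Square 4, 5: +4·2° lon, +5·1° lat → SW at lon 108°, lat -65°.
Subsquare v=21, v=21: +21·0.0833333° lon, +21·0.0416667° lat → SW at lon 109.75°, lat -64.125°.
Extended square 6, 2: +6·0.00833333° lon, +2·0.00416667° lat → SW at lon 109.8°, lat -64.1167°.
Cell spans 0.00833333° lon × 0.00416667° lat.
south -64.11667, north -64.11250.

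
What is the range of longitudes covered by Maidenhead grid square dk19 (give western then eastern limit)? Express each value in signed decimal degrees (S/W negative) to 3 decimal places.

-118.000, -116.000

Field D=3, K=10: +3·20° lon, +10·10° lat → SW at lon -120°, lat 10°.
Square 1, 9: +1·2° lon, +9·1° lat → SW at lon -118°, lat 19°.
Cell spans 2° lon × 1° lat.
west -118.000, east -116.000.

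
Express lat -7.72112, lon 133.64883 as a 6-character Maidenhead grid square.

Add 180° to longitude and 90° to latitude: 313.6488, 82.2789.
Field (20°×10°, letters A–R): 313.6488/20 → 15 → P, 82.2789/10 → 8 → I; chars PI.
Square (2°×1°, digits 0–9): 13.6488/2 → 6, 2.2789/1 → 2; chars 62.
Subsquare (5′×2.5′, letters a–x): 1.6488/0.0833333 → 19 → t, 0.2789/0.0416667 → 6 → g; chars tg.

PI62tg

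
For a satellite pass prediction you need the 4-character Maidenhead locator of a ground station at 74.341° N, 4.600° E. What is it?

JQ24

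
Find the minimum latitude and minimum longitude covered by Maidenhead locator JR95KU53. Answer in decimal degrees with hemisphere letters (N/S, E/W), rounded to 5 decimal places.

85.84583° N, 18.87500° E

Field J=9, R=17: +9·20° lon, +17·10° lat → SW at lon 0°, lat 80°.
Square 9, 5: +9·2° lon, +5·1° lat → SW at lon 18°, lat 85°.
Subsquare k=10, u=20: +10·0.0833333° lon, +20·0.0416667° lat → SW at lon 18.8333°, lat 85.8333°.
Extended square 5, 3: +5·0.00833333° lon, +3·0.00416667° lat → SW at lon 18.875°, lat 85.8458°.
latitude 85.84583° N, longitude 18.87500° E.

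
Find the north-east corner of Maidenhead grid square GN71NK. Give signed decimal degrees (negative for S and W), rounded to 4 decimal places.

Field G=6, N=13: +6·20° lon, +13·10° lat → SW at lon -60°, lat 40°.
Square 7, 1: +7·2° lon, +1·1° lat → SW at lon -46°, lat 41°.
Subsquare n=13, k=10: +13·0.0833333° lon, +10·0.0416667° lat → SW at lon -44.9167°, lat 41.4167°.
Cell spans 0.0833333° lon × 0.0416667° lat. NE corner is SW corner plus one full cell.
latitude 41.4583, longitude -44.8333.

41.4583, -44.8333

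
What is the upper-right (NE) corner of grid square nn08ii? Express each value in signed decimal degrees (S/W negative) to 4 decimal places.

48.3750, 80.7500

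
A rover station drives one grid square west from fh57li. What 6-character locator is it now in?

Longitude subsquare l = 11; −1 → 10 = k.
The latitude characters are unchanged.

FH57ki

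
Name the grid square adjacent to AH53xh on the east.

AH63ah

Longitude subsquare x = 23; +1 → 24, wraps to 0 = a, carry into square.
Longitude square 5; +1 → 6.
The latitude characters are unchanged.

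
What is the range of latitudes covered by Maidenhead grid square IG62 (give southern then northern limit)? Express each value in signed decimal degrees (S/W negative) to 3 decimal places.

Field I=8, G=6: +8·20° lon, +6·10° lat → SW at lon -20°, lat -30°.
Square 6, 2: +6·2° lon, +2·1° lat → SW at lon -8°, lat -28°.
Cell spans 2° lon × 1° lat.
south -28.000, north -27.000.

-28.000, -27.000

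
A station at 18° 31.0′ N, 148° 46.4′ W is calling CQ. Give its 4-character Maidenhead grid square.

Add 180° to longitude and 90° to latitude: 31.23, 108.52.
Field: lon ⌊31.23/20⌋ = 1 → B; lat ⌊108.52/10⌋ = 10 → K.
Square: lon ⌊11.23/2⌋ = 5; lat ⌊8.52/1⌋ = 8.

BK58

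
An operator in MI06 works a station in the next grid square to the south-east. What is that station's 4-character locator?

Longitude square 0; +1 → 1.
Latitude square 6; −1 → 5.

MI15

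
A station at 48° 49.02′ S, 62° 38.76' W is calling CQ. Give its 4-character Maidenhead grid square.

FE81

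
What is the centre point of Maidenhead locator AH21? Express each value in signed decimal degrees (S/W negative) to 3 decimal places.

-18.500, -175.000

Field A=0, H=7: +0·20° lon, +7·10° lat → SW at lon -180°, lat -20°.
Square 2, 1: +2·2° lon, +1·1° lat → SW at lon -176°, lat -19°.
Cell spans 2° lon × 1° lat. Centre is SW corner plus half of each.
latitude -18.500, longitude -175.000.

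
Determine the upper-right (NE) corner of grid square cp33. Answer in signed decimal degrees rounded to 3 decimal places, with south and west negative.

64.000, -132.000

Field C=2, P=15: +2·20° lon, +15·10° lat → SW at lon -140°, lat 60°.
Square 3, 3: +3·2° lon, +3·1° lat → SW at lon -134°, lat 63°.
Cell spans 2° lon × 1° lat. NE corner is SW corner plus one full cell.
latitude 64.000, longitude -132.000.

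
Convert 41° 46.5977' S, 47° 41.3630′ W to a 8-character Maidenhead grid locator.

Shift to the Maidenhead origin (180°W, 90°S): lon 132.31062, lat 48.22337.
Field: lon ⌊132.31062/20⌋ = 6 → G; lat ⌊48.22337/10⌋ = 4 → E.
Square: lon ⌊12.31062/2⌋ = 6; lat ⌊8.22337/1⌋ = 8.
Subsquare: lon ⌊0.31062/0.0833333⌋ = 3 → d; lat ⌊0.22337/0.0416667⌋ = 5 → f.
Extended square: lon ⌊0.06062/0.00833333⌋ = 7; lat ⌊0.01504/0.00416667⌋ = 3.

GE68df73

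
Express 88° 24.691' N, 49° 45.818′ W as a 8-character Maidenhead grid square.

Shift to the Maidenhead origin (180°W, 90°S): lon 130.23637, lat 178.41152.
Field: lon ⌊130.23637/20⌋ = 6 → G; lat ⌊178.41152/10⌋ = 17 → R.
Square: lon ⌊10.23637/2⌋ = 5; lat ⌊8.41152/1⌋ = 8.
Subsquare: lon ⌊0.23637/0.0833333⌋ = 2 → c; lat ⌊0.41152/0.0416667⌋ = 9 → j.
Extended square: lon ⌊0.06970/0.00833333⌋ = 8; lat ⌊0.03652/0.00416667⌋ = 8.

GR58cj88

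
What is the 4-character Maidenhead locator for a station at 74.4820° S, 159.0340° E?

Add 180° to longitude and 90° to latitude: 339.03, 15.52.
Field: 339.03/20 → 16 → Q, 15.52/10 → 1 → B; chars QB.
Square: 19.03/2 → 9, 5.52/1 → 5; chars 95.

QB95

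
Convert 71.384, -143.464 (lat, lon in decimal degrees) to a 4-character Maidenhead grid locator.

Offset from 180°W / 90°S: lon 36.54°, lat 161.38°.
Field (20°×10°, letters A–R): 36.54/20 → 1 → B, 161.38/10 → 16 → Q; chars BQ.
Square (2°×1°, digits 0–9): 16.54/2 → 8, 1.38/1 → 1; chars 81.

BQ81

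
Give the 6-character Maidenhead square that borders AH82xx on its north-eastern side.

AH93aa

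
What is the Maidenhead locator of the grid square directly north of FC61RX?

Latitude subsquare x = 23; +1 → 24, wraps to 0 = a, carry into square.
Latitude square 1; +1 → 2.
The longitude characters are unchanged.

FC62ra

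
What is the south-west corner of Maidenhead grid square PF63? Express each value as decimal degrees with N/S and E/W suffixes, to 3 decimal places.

Field P=15, F=5: +15·20° lon, +5·10° lat → SW at lon 120°, lat -40°.
Square 6, 3: +6·2° lon, +3·1° lat → SW at lon 132°, lat -37°.
latitude 37.000° S, longitude 132.000° E.

37.000° S, 132.000° E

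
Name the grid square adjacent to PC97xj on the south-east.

QC07ai

Longitude subsquare x = 23; +1 → 24, wraps to 0 = a, carry into square.
Longitude square 9; +1 → 10, wraps to 0, carry into field.
Longitude field P = 15; +1 → 16 = Q.
Latitude subsquare j = 9; −1 → 8 = i.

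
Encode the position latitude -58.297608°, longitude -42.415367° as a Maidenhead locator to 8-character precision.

Shift to the Maidenhead origin (180°W, 90°S): lon 137.58463, lat 31.70239.
Field (20°×10°, letters A–R): 137.58463/20 → 6 → G, 31.70239/10 → 3 → D; chars GD.
Square (2°×1°, digits 0–9): 17.58463/2 → 8, 1.70239/1 → 1; chars 81.
Subsquare (5′×2.5′, letters a–x): 1.58463/0.0833333 → 19 → t, 0.70239/0.0416667 → 16 → q; chars tq.
Extended square (30″×15″, digits 0–9): 0.00130/0.00833333 → 0, 0.03573/0.00416667 → 8; chars 08.

GD81tq08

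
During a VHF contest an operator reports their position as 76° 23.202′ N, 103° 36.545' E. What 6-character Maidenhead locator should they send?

Offset from 180°W / 90°S: lon 283.6091°, lat 166.3867°.
Field (20°×10°, letters A–R): 283.6091/20 → 14 → O, 166.3867/10 → 16 → Q; chars OQ.
Square (2°×1°, digits 0–9): 3.6091/2 → 1, 6.3867/1 → 6; chars 16.
Subsquare (5′×2.5′, letters a–x): 1.6091/0.0833333 → 19 → t, 0.3867/0.0416667 → 9 → j; chars tj.

OQ16tj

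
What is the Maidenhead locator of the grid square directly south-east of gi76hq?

Longitude subsquare h = 7; +1 → 8 = i.
Latitude subsquare q = 16; −1 → 15 = p.

GI76ip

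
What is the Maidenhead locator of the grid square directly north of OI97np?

Latitude subsquare p = 15; +1 → 16 = q.
The longitude characters are unchanged.

OI97nq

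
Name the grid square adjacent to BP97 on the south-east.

CP06

Longitude square 9; +1 → 10, wraps to 0, carry into field.
Longitude field B = 1; +1 → 2 = C.
Latitude square 7; −1 → 6.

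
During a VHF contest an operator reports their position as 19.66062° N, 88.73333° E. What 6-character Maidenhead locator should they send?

NK49ip

Shift to the Maidenhead origin (180°W, 90°S): lon 268.7333, lat 109.6606.
Field: 268.7333/20 → 13 → N, 109.6606/10 → 10 → K; chars NK.
Square: 8.7333/2 → 4, 9.6606/1 → 9; chars 49.
Subsquare: 0.7333/0.0833333 → 8 → i, 0.6606/0.0416667 → 15 → p; chars ip.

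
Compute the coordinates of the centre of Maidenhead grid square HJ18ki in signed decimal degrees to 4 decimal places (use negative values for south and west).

8.3542, -37.1250

Field H=7, J=9: +7·20° lon, +9·10° lat → SW at lon -40°, lat 0°.
Square 1, 8: +1·2° lon, +8·1° lat → SW at lon -38°, lat 8°.
Subsquare k=10, i=8: +10·0.0833333° lon, +8·0.0416667° lat → SW at lon -37.1667°, lat 8.33333°.
Cell spans 0.0833333° lon × 0.0416667° lat. Centre is SW corner plus half of each.
latitude 8.3542, longitude -37.1250.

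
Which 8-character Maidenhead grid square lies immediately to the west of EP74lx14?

EP74lx04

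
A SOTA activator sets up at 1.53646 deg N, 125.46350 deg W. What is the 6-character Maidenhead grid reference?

Offset from 180°W / 90°S: lon 54.5365°, lat 91.5365°.
Field (20°×10°, letters A–R): 54.5365/20 → 2 → C, 91.5365/10 → 9 → J; chars CJ.
Square (2°×1°, digits 0–9): 14.5365/2 → 7, 1.5365/1 → 1; chars 71.
Subsquare (5′×2.5′, letters a–x): 0.5365/0.0833333 → 6 → g, 0.5365/0.0416667 → 12 → m; chars gm.

CJ71gm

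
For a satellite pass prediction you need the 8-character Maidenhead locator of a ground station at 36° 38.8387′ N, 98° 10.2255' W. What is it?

EM06vp95

Offset from 180°W / 90°S: lon 81.82958°, lat 126.64731°.
Field: lon ⌊81.82958/20⌋ = 4 → E; lat ⌊126.64731/10⌋ = 12 → M.
Square: lon ⌊1.82958/2⌋ = 0; lat ⌊6.64731/1⌋ = 6.
Subsquare: lon ⌊1.82958/0.0833333⌋ = 21 → v; lat ⌊0.64731/0.0416667⌋ = 15 → p.
Extended square: lon ⌊0.07958/0.00833333⌋ = 9; lat ⌊0.02231/0.00416667⌋ = 5.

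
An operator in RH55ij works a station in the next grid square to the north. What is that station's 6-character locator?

RH55ik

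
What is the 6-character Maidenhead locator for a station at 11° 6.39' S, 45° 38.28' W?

Shift to the Maidenhead origin (180°W, 90°S): lon 134.3620, lat 78.8935.
Field: lon ⌊134.3620/20⌋ = 6 → G; lat ⌊78.8935/10⌋ = 7 → H.
Square: lon ⌊14.3620/2⌋ = 7; lat ⌊8.8935/1⌋ = 8.
Subsquare: lon ⌊0.3620/0.0833333⌋ = 4 → e; lat ⌊0.8935/0.0416667⌋ = 21 → v.

GH78ev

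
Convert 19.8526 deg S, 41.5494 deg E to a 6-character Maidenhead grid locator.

Shift to the Maidenhead origin (180°W, 90°S): lon 221.5494, lat 70.1474.
Field: 221.5494/20 → 11 → L, 70.1474/10 → 7 → H; chars LH.
Square: 1.5494/2 → 0, 0.1474/1 → 0; chars 00.
Subsquare: 1.5494/0.0833333 → 18 → s, 0.1474/0.0416667 → 3 → d; chars sd.

LH00sd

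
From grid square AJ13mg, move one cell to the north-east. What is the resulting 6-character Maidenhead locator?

Longitude subsquare m = 12; +1 → 13 = n.
Latitude subsquare g = 6; +1 → 7 = h.

AJ13nh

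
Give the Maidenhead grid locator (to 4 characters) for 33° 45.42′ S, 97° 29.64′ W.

EF16

Offset from 180°W / 90°S: lon 82.51°, lat 56.24°.
Field: lon ⌊82.51/20⌋ = 4 → E; lat ⌊56.24/10⌋ = 5 → F.
Square: lon ⌊2.51/2⌋ = 1; lat ⌊6.24/1⌋ = 6.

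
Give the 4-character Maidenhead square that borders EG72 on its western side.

Longitude square 7; −1 → 6.
The latitude characters are unchanged.

EG62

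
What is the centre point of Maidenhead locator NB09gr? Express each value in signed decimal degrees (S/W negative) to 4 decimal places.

Field N=13, B=1: +13·20° lon, +1·10° lat → SW at lon 80°, lat -80°.
Square 0, 9: +0·2° lon, +9·1° lat → SW at lon 80°, lat -71°.
Subsquare g=6, r=17: +6·0.0833333° lon, +17·0.0416667° lat → SW at lon 80.5°, lat -70.2917°.
Cell spans 0.0833333° lon × 0.0416667° lat. Centre is SW corner plus half of each.
latitude -70.2708, longitude 80.5417.

-70.2708, 80.5417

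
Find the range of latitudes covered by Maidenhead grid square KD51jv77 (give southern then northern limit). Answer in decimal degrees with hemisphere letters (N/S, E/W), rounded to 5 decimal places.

58.09583° S, 58.09167° S

Field K=10, D=3: +10·20° lon, +3·10° lat → SW at lon 20°, lat -60°.
Square 5, 1: +5·2° lon, +1·1° lat → SW at lon 30°, lat -59°.
Subsquare j=9, v=21: +9·0.0833333° lon, +21·0.0416667° lat → SW at lon 30.75°, lat -58.125°.
Extended square 7, 7: +7·0.00833333° lon, +7·0.00416667° lat → SW at lon 30.8083°, lat -58.0958°.
Cell spans 0.00833333° lon × 0.00416667° lat.
south 58.09583° S, north 58.09167° S.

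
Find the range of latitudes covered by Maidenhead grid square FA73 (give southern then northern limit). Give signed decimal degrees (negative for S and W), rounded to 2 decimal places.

Field F=5, A=0: +5·20° lon, +0·10° lat → SW at lon -80°, lat -90°.
Square 7, 3: +7·2° lon, +3·1° lat → SW at lon -66°, lat -87°.
Cell spans 2° lon × 1° lat.
south -87.00, north -86.00.

-87.00, -86.00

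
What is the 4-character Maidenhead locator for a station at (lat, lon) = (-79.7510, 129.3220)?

PB40

Shift to the Maidenhead origin (180°W, 90°S): lon 309.32, lat 10.25.
Field: lon ⌊309.32/20⌋ = 15 → P; lat ⌊10.25/10⌋ = 1 → B.
Square: lon ⌊9.32/2⌋ = 4; lat ⌊0.25/1⌋ = 0.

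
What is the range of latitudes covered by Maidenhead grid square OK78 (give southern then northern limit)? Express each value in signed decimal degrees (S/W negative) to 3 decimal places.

18.000, 19.000

Field O=14, K=10: +14·20° lon, +10·10° lat → SW at lon 100°, lat 10°.
Square 7, 8: +7·2° lon, +8·1° lat → SW at lon 114°, lat 18°.
Cell spans 2° lon × 1° lat.
south 18.000, north 19.000.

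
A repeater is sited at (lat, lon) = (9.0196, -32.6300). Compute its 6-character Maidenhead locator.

HJ39qa

Add 180° to longitude and 90° to latitude: 147.3700, 99.0196.
Field (20°×10°, letters A–R): lon ⌊147.3700/20⌋ = 7 → H; lat ⌊99.0196/10⌋ = 9 → J.
Square (2°×1°, digits 0–9): lon ⌊7.3700/2⌋ = 3; lat ⌊9.0196/1⌋ = 9.
Subsquare (5′×2.5′, letters a–x): lon ⌊1.3700/0.0833333⌋ = 16 → q; lat ⌊0.0196/0.0416667⌋ = 0 → a.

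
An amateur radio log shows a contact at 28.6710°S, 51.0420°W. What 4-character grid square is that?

GG41

Add 180° to longitude and 90° to latitude: 128.96, 61.33.
Field: lon ⌊128.96/20⌋ = 6 → G; lat ⌊61.33/10⌋ = 6 → G.
Square: lon ⌊8.96/2⌋ = 4; lat ⌊1.33/1⌋ = 1.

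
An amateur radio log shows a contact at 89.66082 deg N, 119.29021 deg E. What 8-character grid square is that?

OR99pp48

Offset from 180°W / 90°S: lon 299.29021°, lat 179.66082°.
Field: lon ⌊299.29021/20⌋ = 14 → O; lat ⌊179.66082/10⌋ = 17 → R.
Square: lon ⌊19.29021/2⌋ = 9; lat ⌊9.66082/1⌋ = 9.
Subsquare: lon ⌊1.29021/0.0833333⌋ = 15 → p; lat ⌊0.66082/0.0416667⌋ = 15 → p.
Extended square: lon ⌊0.04021/0.00833333⌋ = 4; lat ⌊0.03582/0.00416667⌋ = 8.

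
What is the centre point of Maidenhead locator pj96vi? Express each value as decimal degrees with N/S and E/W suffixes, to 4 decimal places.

Field P=15, J=9: +15·20° lon, +9·10° lat → SW at lon 120°, lat 0°.
Square 9, 6: +9·2° lon, +6·1° lat → SW at lon 138°, lat 6°.
Subsquare v=21, i=8: +21·0.0833333° lon, +8·0.0416667° lat → SW at lon 139.75°, lat 6.33333°.
Cell spans 0.0833333° lon × 0.0416667° lat. Centre is SW corner plus half of each.
latitude 6.3542° N, longitude 139.7917° E.

6.3542° N, 139.7917° E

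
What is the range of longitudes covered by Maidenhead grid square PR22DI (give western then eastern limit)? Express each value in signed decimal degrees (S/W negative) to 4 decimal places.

Field P=15, R=17: +15·20° lon, +17·10° lat → SW at lon 120°, lat 80°.
Square 2, 2: +2·2° lon, +2·1° lat → SW at lon 124°, lat 82°.
Subsquare d=3, i=8: +3·0.0833333° lon, +8·0.0416667° lat → SW at lon 124.25°, lat 82.3333°.
Cell spans 0.0833333° lon × 0.0416667° lat.
west 124.2500, east 124.3333.

124.2500, 124.3333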